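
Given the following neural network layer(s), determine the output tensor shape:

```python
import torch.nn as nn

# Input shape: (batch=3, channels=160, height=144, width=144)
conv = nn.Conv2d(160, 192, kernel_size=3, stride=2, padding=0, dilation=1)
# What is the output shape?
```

Input: (3, 160, 144, 144) -> Output: (3, 192, 71, 71)

Answer: (3, 192, 71, 71)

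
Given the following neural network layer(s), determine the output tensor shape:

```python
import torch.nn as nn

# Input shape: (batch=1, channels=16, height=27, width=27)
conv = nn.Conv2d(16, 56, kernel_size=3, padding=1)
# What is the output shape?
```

Input: (1, 16, 27, 27) -> Output: (1, 56, 27, 27)

Answer: (1, 56, 27, 27)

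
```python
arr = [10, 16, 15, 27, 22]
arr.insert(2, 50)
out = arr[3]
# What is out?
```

Trace:
`arr = [10, 16, 15, 27, 22]` → arr = [10, 16, 15, 27, 22]
`arr.insert(2, 50)` → arr = [10, 16, 50, 15, 27, 22]
`out = arr[3]` → out = 15
So out = 15

Answer: 15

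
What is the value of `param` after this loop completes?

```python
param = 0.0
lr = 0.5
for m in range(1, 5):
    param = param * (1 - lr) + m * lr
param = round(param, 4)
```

Moving average with lr=0.5
`param` takes the values: 0.0 → 0.5 → 1.25 → 2.125 → 3.0625

Answer: 3.0625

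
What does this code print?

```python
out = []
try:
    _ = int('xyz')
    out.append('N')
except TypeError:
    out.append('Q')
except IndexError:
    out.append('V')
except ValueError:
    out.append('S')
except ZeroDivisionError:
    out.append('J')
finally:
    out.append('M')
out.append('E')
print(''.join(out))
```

Execution trace: 'S' (except ValueError) → 'M' (finally) → 'E' (after the try/except). Output: SME

Answer: SME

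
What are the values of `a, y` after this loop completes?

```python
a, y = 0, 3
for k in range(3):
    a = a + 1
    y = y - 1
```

a goes 0→3, y goes 3→0
`a, y` takes the values: (0, 3) → (1, 3) → (1, 2) → (2, 2) → (2, 1) → (3, 1) → (3, 0)

Answer: 3, 0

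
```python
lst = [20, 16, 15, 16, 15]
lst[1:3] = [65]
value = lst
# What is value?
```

Trace:
`lst = [20, 16, 15, 16, 15]` → lst = [20, 16, 15, 16, 15]
`lst[1:3] = [65]` → lst = [20, 65, 16, 15]
`value = lst` → value = [20, 65, 16, 15]
So value = [20, 65, 16, 15]

Answer: [20, 65, 16, 15]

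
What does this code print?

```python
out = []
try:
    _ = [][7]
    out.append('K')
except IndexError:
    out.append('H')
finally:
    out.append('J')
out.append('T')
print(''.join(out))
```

Execution trace: 'H' (except IndexError) → 'J' (finally) → 'T' (after the try/except). Output: HJT

Answer: HJT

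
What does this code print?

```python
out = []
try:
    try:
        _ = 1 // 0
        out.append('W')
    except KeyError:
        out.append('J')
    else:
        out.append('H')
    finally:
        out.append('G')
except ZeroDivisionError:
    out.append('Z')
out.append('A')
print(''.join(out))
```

Execution trace: 'G' (finally) → 'Z' (outer except ZeroDivisionError) → 'A' (after the try/except). Output: GZA

Answer: GZA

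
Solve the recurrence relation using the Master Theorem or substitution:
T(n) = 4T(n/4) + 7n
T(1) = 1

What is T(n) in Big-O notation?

By Master Theorem: a=4, b=4, f(n)=7n. Since log_4(4) = 1 and f(n) = Θ(n^1), Case 2 applies. T(n) = O(n log n).

Answer: O(n log n)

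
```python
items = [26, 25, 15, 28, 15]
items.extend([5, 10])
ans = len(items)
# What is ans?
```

Trace:
`items = [26, 25, 15, 28, 15]` → items = [26, 25, 15, 28, 15]
`items.extend([5, 10])` → items = [26, 25, 15, 28, 15, 5, 10]
`ans = len(items)` → ans = 7
So ans = 7

Answer: 7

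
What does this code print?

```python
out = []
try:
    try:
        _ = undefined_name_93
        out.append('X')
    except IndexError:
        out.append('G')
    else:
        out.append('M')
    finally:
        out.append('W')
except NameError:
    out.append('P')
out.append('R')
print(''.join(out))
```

Execution trace: 'W' (inner finally) → 'P' (outer except NameError) → 'R' (after the try/except). Output: WPR

Answer: WPR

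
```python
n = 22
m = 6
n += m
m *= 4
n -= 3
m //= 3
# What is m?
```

Trace:
`n = 22` → n = 22
`m = 6` → m = 6
`n += m` → n = 28
`m *= 4` → m = 24
`n -= 3` → n = 25
`m //= 3` → m = 8
So m = 8

Answer: 8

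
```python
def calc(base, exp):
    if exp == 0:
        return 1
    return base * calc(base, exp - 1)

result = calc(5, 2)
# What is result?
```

calc(5, 2) = 5 * 5 = 25

Answer: 25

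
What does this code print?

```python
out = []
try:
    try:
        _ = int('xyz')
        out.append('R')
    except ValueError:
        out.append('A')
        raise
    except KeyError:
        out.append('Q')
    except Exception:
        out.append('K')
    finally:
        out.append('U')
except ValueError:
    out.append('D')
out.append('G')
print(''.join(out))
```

Execution trace: 'A' (inner except ValueError) → 'U' (inner finally) → 'D' (outer except ValueError) → 'G' (after the try/except). Output: AUDG

Answer: AUDG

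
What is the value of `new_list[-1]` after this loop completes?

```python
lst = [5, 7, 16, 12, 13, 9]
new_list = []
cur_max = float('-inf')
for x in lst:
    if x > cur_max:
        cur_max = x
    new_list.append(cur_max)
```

Running max ends at 16
`new_list` takes the values: [] → [5] → [5, 7] → [5, 7, 16] → [5, 7, 16, 16] → [5, 7, 16, 16, 16] → [5, 7, 16, 16, 16, 16]
So `new_list[-1]` = 16

Answer: 16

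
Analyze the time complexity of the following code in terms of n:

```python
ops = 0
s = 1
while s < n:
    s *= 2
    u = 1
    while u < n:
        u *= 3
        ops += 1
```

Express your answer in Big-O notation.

Each loop level contributes: log n × log n. Multiplying the contributions gives O(log² n).

Answer: O(log² n)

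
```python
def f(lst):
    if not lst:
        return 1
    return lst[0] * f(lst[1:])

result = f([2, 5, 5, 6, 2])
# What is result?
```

Product over [2, 5, 5, 6, 2] = 2 * 5 * 5 * 6 * 2 = 600

Answer: 600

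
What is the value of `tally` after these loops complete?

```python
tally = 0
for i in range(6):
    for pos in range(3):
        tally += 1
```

6 * 3 = 18
`tally` takes the values: 0 → 1 → 2 → 3 → 4 → 5 → 6 → 7 → 8 → 9 → 10 → 11 → 12 → 13 → 14 → 15 → 16 → 17 → 18

Answer: 18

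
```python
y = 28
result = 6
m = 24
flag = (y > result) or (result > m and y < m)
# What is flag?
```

Trace:
`y = 28` → y = 28
`result = 6` → result = 6
`m = 24` → m = 24
`flag = (y > result) or (result > m and y < m)` → flag = True
So flag = True

Answer: True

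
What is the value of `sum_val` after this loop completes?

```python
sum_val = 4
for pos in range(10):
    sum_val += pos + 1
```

Start at 4, add 1 to 10 = 59
`sum_val` takes the values: 4 → 5 → 7 → 10 → 14 → 19 → 25 → 32 → 40 → 49 → 59

Answer: 59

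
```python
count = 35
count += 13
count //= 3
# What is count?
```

Trace:
`count = 35` → count = 35
`count += 13` → count = 48
`count //= 3` → count = 16
So count = 16

Answer: 16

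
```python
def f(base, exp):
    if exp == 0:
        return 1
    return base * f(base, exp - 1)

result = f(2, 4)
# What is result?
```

f(2, 4) = 2 * 2 * 2 * 2 = 16

Answer: 16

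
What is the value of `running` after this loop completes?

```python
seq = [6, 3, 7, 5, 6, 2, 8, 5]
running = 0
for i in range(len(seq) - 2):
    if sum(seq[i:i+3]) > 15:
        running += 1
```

Count windows with sum > 15
`running` takes the values: 0 → 1 → 2 → 3

Answer: 3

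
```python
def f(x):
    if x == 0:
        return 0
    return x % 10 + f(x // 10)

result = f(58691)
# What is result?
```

Sum of digits of 58691: 1 + 9 + 6 + 8 + 5 = 29

Answer: 29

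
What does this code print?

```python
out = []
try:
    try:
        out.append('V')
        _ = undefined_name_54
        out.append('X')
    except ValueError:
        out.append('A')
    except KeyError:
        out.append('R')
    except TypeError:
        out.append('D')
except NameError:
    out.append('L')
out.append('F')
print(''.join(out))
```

Execution trace: 'V' (inner try body) → 'L' (outer except NameError) → 'F' (after the try/except). Output: VLF

Answer: VLF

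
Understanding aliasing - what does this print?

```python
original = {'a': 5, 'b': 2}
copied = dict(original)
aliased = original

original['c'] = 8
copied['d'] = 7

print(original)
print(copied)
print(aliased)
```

Key concept: dict() creates copy, assignment creates alias.
Step by step:
`original = {'a': 5, 'b': 2}` → original = {'a': 5, 'b': 2}
`copied = dict(original)` → copied = {'a': 5, 'b': 2}
`aliased = original` → aliased = {'a': 5, 'b': 2} (same object as original)
`original['c'] = 8` → original = {'a': 5, 'b': 2, 'c': 8} (same object as aliased); aliased = {'a': 5, 'b': 2, 'c': 8} (same object as original)
`copied['d'] = 7` → copied = {'a': 5, 'b': 2, 'd': 7}
`print(original)` → prints {'a': 5, 'b': 2, 'c': 8}
`print(copied)` → prints {'a': 5, 'b': 2, 'd': 7}
`print(aliased)` → prints {'a': 5, 'b': 2, 'c': 8}

Answer:
{'a': 5, 'b': 2, 'c': 8}
{'a': 5, 'b': 2, 'd': 7}
{'a': 5, 'b': 2, 'c': 8}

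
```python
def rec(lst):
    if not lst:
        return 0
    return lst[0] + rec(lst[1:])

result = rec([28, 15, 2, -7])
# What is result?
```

28 + 15 + 2 + (-7) + 0 = 38

Answer: 38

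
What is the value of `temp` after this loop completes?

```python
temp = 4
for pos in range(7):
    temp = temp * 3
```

Multiply by 3, 7 times: 4 * 3^7 = 8748
`temp` takes the values: 4 → 12 → 36 → 108 → 324 → 972 → 2916 → 8748

Answer: 8748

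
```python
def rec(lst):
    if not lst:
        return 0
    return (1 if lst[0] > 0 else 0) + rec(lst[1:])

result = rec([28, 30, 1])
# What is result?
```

Count of positive elements in [28, 30, 1] = 3

Answer: 3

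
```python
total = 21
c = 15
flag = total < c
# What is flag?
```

Trace:
`total = 21` → total = 21
`c = 15` → c = 15
`flag = total < c` → flag = False
So flag = False

Answer: False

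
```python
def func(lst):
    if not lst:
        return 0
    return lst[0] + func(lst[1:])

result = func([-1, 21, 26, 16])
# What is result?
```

(-1) + 21 + 26 + 16 + 0 = 62

Answer: 62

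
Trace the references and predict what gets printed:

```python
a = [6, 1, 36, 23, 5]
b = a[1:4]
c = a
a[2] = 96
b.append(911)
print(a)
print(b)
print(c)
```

Key concept: slice vs alias.
Step by step:
`a = [6, 1, 36, 23, 5]` → a = [6, 1, 36, 23, 5]
`b = a[1:4]` → b = [1, 36, 23]
`c = a` → c = [6, 1, 36, 23, 5] (same object as a)
`a[2] = 96` → a = [6, 1, 96, 23, 5] (same object as c); c = [6, 1, 96, 23, 5] (same object as a)
`b.append(911)` → b = [1, 36, 23, 911]
`print(a)` → prints [6, 1, 96, 23, 5]
`print(b)` → prints [1, 36, 23, 911]
`print(c)` → prints [6, 1, 96, 23, 5]

Answer:
[6, 1, 96, 23, 5]
[1, 36, 23, 911]
[6, 1, 96, 23, 5]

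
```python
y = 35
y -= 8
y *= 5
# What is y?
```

Trace:
`y = 35` → y = 35
`y -= 8` → y = 27
`y *= 5` → y = 135
So y = 135

Answer: 135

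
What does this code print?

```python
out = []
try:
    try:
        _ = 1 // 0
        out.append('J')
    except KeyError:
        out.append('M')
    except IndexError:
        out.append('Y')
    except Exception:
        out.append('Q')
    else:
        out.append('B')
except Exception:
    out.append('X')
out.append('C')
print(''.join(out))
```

Execution trace: 'Q' (inner except Exception) → 'C' (after the try/except). Output: QC

Answer: QC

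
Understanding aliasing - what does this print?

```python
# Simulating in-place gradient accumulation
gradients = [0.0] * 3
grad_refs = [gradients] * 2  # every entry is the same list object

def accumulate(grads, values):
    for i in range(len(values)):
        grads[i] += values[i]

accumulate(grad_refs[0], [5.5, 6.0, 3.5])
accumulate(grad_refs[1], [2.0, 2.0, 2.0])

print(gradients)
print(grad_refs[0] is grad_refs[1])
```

Key concept: gradient accumulation aliasing.
Step by step:
`gradients = [0.0] * 3` → gradients = [0.0, 0.0, 0.0]
`grad_refs = [gradients] * 2` → grad_refs = [[0.0, 0.0, 0.0], [0.0, 0.0, 0.0]]
`accumulate(grad_refs[0], [5.5, 6.0, 3.5])` → gradients = [5.5, 6.0, 3.5]; grad_refs = [[5.5, 6.0, 3.5], [5.5, 6.0, 3.5]]
`accumulate(grad_refs[1], [2.0, 2.0, 2.0])` → gradients = [7.5, 8.0, 5.5]; grad_refs = [[7.5, 8.0, 5.5], [7.5, 8.0, 5.5]]
`print(gradients)` → prints [7.5, 8.0, 5.5]
`print(grad_refs[0] is grad_refs[1])` → prints True

Answer:
[7.5, 8.0, 5.5]
True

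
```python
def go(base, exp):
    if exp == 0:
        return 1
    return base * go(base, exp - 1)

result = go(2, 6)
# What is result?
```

go(2, 6) = 2 * 2 * 2 * 2 * 2 * 2 = 64

Answer: 64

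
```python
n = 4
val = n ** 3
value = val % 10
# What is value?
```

Trace:
`n = 4` → n = 4
`val = n ** 3` → val = 64
`value = val % 10` → value = 4
So value = 4

Answer: 4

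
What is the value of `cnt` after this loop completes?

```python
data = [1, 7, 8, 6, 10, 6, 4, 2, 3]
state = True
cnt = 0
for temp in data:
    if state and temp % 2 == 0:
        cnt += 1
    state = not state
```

Count even values at even positions
`cnt` takes the values: 0 → 1 → 2 → 3

Answer: 3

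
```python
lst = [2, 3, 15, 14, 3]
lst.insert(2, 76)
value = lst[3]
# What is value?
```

Trace:
`lst = [2, 3, 15, 14, 3]` → lst = [2, 3, 15, 14, 3]
`lst.insert(2, 76)` → lst = [2, 3, 76, 15, 14, 3]
`value = lst[3]` → value = 15
So value = 15

Answer: 15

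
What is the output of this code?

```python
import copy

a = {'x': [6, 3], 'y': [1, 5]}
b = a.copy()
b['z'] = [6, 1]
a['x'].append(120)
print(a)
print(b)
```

Key concept: shallow copy of dict with mutable values.
Step by step:
`a = {'x': [6, 3], 'y': [1, 5]}` → a = {'x': [6, 3], 'y': [1, 5]}
`b = a.copy()` → b = {'x': [6, 3], 'y': [1, 5]}
`b['z'] = [6, 1]` → b = {'x': [6, 3], 'y': [1, 5], 'z': [6, 1]}
`a['x'].append(120)` → a = {'x': [6, 3, 120], 'y': [1, 5]}; b = {'x': [6, 3, 120], 'y': [1, 5], 'z': [6, 1]}
`print(a)` → prints {'x': [6, 3, 120], 'y': [1, 5]}
`print(b)` → prints {'x': [6, 3, 120], 'y': [1, 5], 'z': [6, 1]}

Answer:
{'x': [6, 3, 120], 'y': [1, 5]}
{'x': [6, 3, 120], 'y': [1, 5], 'z': [6, 1]}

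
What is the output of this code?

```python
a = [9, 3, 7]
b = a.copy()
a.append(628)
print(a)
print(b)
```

Key concept: list.copy() creates independent copy.
Step by step:
`a = [9, 3, 7]` → a = [9, 3, 7]
`b = a.copy()` → b = [9, 3, 7]
`a.append(628)` → a = [9, 3, 7, 628]
`print(a)` → prints [9, 3, 7, 628]
`print(b)` → prints [9, 3, 7]

Answer:
[9, 3, 7, 628]
[9, 3, 7]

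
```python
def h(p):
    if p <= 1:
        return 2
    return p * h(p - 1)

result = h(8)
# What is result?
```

h(8) = 8 * 7 * 6 * 5 * 4 * 3 * 2 * 2 = 80640

Answer: 80640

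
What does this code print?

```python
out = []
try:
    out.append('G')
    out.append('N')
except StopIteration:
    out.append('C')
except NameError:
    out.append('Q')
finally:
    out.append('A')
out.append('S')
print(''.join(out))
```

Execution trace: 'G' (try body) → 'N' (try body, no exception) → 'A' (finally) → 'S' (after the try/except). Output: GNAS

Answer: GNAS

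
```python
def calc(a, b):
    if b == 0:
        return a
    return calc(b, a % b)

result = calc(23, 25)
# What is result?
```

calc(23, 25) -> calc(25, 23) -> calc(23, 2) -> calc(2, 1) -> calc(1, 0) -> 1

Answer: 1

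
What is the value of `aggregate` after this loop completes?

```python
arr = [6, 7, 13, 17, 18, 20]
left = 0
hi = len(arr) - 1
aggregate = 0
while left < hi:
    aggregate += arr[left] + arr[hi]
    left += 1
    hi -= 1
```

Sum of pairs from ends
`aggregate` takes the values: 0 → 26 → 51 → 81

Answer: 81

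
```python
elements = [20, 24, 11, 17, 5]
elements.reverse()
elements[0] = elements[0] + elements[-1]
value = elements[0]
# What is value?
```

Trace:
`elements = [20, 24, 11, 17, 5]` → elements = [20, 24, 11, 17, 5]
`elements.reverse()` → elements = [5, 17, 11, 24, 20]
`elements[0] = elements[0] + elements[-1]` → elements = [25, 17, 11, 24, 20]
`value = elements[0]` → value = 25
So value = 25

Answer: 25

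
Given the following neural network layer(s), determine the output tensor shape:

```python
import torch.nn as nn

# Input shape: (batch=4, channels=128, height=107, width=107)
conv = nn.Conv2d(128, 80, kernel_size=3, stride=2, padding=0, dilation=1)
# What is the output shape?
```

Input: (4, 128, 107, 107) -> Output: (4, 80, 53, 53)

Answer: (4, 80, 53, 53)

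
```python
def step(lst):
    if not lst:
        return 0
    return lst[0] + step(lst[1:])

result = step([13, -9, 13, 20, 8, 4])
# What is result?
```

13 + (-9) + 13 + 20 + 8 + 4 + 0 = 49

Answer: 49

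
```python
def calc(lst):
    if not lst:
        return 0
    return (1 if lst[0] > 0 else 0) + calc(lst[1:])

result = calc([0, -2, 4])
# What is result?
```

Count of positive elements in [0, -2, 4] = 1

Answer: 1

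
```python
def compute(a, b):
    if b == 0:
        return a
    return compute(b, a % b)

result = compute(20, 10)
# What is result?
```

compute(20, 10) -> compute(10, 0) -> 10

Answer: 10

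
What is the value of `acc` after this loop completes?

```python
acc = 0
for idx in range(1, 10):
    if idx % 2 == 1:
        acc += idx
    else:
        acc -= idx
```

Add odd, subtract even
`acc` takes the values: 0 → 1 → -1 → 2 → -2 → 3 → -3 → 4 → -4 → 5

Answer: 5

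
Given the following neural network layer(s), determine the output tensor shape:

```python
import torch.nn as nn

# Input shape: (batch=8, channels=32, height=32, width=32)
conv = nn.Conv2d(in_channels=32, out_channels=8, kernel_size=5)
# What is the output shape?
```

Input: (8, 32, 32, 32) -> Output: (8, 8, 28, 28)

Answer: (8, 8, 28, 28)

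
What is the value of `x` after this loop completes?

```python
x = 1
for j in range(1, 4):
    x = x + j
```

Start at 1, add 1 through 3
`x` takes the values: 1 → 2 → 4 → 7

Answer: 7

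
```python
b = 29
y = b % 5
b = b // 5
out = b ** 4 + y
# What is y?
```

Trace:
`b = 29` → b = 29
`y = b % 5` → y = 4
`b = b // 5` → b = 5
`out = b ** 4 + y` → out = 629
So y = 4

Answer: 4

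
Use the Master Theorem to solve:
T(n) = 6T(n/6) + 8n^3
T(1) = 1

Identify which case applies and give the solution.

a=6, b=6, f(n)=8n^3. log_6(6) = 1. Since c=3 > 1 and the regularity condition holds (6(n/6)^3 = (6/6^3)n^3 with 6/6^3 < 1), Case 3 applies: T(n) = Θ(f(n)) = O(n^3).

Answer: O(n^3) - Case 3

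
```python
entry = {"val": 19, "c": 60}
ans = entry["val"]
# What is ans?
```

Trace:
`entry = {"val": 19, "c": 60}` → entry = {'val': 19, 'c': 60}
`ans = entry["val"]` → ans = 19
So ans = 19

Answer: 19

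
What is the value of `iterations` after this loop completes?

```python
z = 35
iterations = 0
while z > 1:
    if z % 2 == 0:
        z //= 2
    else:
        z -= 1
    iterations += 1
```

Steps to reduce 35 to 1
`iterations` takes the values: 0 → 1 → 2 → 3 → 4 → 5 → 6 → 7

Answer: 7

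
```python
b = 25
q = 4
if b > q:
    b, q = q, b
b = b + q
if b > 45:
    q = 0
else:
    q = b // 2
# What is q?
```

Trace:
`b = 25` → b = 25
`q = 4` → q = 4
`if b > q: ...` → b > q is True → b = 4; q = 25
`b = b + q` → b = 29
`if b > 45: ...` → b > 45 is False, take else branch → q = 14
So q = 14

Answer: 14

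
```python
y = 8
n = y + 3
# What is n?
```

Trace:
`y = 8` → y = 8
`n = y + 3` → n = 11
So n = 11

Answer: 11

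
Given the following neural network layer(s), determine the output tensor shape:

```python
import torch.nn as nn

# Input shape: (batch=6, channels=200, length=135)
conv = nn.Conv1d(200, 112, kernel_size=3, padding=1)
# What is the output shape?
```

Input: (6, 200, 135) -> Output: (6, 112, 135)

Answer: (6, 112, 135)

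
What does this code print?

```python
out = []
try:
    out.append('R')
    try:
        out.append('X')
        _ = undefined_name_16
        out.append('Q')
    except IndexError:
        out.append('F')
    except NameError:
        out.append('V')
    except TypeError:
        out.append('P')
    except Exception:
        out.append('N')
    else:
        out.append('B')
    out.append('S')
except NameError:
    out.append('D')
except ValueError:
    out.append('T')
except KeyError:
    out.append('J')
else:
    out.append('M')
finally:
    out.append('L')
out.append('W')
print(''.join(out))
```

Execution trace: 'R' (try body) → 'X' (inner try body) → 'V' (inner except NameError) → 'S' (try body, no exception) → 'M' (else) → 'L' (finally) → 'W' (after the try/except). Output: RXVSMLW

Answer: RXVSMLW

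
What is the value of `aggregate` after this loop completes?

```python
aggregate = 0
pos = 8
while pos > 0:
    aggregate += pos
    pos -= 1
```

Sum 8 down to 1
`aggregate` takes the values: 0 → 8 → 15 → 21 → 26 → 30 → 33 → 35 → 36

Answer: 36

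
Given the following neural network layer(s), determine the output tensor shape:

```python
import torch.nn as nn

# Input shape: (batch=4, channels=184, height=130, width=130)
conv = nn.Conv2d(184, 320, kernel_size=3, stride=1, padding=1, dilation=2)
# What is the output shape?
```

Input: (4, 184, 130, 130) -> Output: (4, 320, 128, 128)

Answer: (4, 320, 128, 128)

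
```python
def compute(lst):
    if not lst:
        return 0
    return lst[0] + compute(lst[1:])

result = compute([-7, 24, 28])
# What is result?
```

(-7) + 24 + 28 + 0 = 45

Answer: 45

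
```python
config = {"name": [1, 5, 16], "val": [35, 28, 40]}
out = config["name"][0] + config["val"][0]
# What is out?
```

Trace:
`config = {"name": [1, 5, 16], "val": [35, 28, 40]}` → config = {'name': [1, 5, 16], 'val': [35, 28, 40]}
`out = config["name"][0] + config["val"][0]` → out = 36
So out = 36

Answer: 36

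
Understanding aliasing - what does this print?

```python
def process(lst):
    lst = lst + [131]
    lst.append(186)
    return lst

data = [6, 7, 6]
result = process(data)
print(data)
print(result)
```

Key concept: rebinding parameter vs mutation.
Step by step:
`data = [6, 7, 6]` → data = [6, 7, 6]
`result = process(data)` → result = [6, 7, 6, 131, 186]
`print(data)` → prints [6, 7, 6]
`print(result)` → prints [6, 7, 6, 131, 186]

Answer:
[6, 7, 6]
[6, 7, 6, 131, 186]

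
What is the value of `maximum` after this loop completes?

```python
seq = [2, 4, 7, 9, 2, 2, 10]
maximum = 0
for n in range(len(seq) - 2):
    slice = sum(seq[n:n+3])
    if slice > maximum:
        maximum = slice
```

Max sum of 3-element window in [2, 4, 7, 9, 2, 2, 10]
`maximum` takes the values: 0 → 13 → 20

Answer: 20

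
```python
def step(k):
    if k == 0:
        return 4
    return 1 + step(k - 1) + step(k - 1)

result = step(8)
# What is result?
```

step(k) = 1 + 2·step(k-1), step(0)=4. Closed form: (4+1)·2^8 - 1 = 1279.

Answer: 1279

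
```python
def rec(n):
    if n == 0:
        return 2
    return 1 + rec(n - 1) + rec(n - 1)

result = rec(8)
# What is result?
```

rec(n) = 1 + 2·rec(n-1), rec(0)=2. Closed form: (2+1)·2^8 - 1 = 767.

Answer: 767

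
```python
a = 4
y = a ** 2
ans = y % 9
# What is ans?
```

Trace:
`a = 4` → a = 4
`y = a ** 2` → y = 16
`ans = y % 9` → ans = 7
So ans = 7

Answer: 7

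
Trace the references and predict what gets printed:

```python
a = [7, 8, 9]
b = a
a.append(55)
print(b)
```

Key concept: basic list aliasing.
Step by step:
`a = [7, 8, 9]` → a = [7, 8, 9]
`b = a` → b = [7, 8, 9] (same object as a)
`a.append(55)` → a = [7, 8, 9, 55] (same object as b); b = [7, 8, 9, 55] (same object as a)
`print(b)` → prints [7, 8, 9, 55]

Answer: [7, 8, 9, 55]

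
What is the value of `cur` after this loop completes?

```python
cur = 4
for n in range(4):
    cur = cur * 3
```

Multiply by 3, 4 times: 4 * 3^4 = 324
`cur` takes the values: 4 → 12 → 36 → 108 → 324

Answer: 324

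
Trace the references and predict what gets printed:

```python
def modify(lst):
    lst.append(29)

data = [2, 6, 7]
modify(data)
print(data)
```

Key concept: function modifies passed list.
Step by step:
`data = [2, 6, 7]` → data = [2, 6, 7]
`modify(data)` → data = [2, 6, 7, 29]
`print(data)` → prints [2, 6, 7, 29]

Answer: [2, 6, 7, 29]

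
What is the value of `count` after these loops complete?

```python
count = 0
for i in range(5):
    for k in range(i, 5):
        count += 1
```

Upper triangle: 5 + 4 + ... + 1
`count` takes the values: 0 → 1 → 2 → 3 → 4 → 5 → 6 → 7 → 8 → 9 → 10 → 11 → 12 → 13 → 14 → 15

Answer: 15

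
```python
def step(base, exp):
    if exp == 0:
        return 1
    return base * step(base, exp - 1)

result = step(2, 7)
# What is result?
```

step(2, 7) = 2 * 2 * 2 * 2 * 2 * 2 * 2 = 128

Answer: 128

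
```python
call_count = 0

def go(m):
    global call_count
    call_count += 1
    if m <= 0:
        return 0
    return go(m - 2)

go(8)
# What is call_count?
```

Linear recursion stepping by 2: 5 calls from m=8 down to ≤0.

Answer: 5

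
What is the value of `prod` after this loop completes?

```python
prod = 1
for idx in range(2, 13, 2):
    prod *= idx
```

Product of even numbers 2 to 12
`prod` takes the values: 1 → 2 → 8 → 48 → 384 → 3840 → 46080

Answer: 46080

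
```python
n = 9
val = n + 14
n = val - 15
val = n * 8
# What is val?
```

Trace:
`n = 9` → n = 9
`val = n + 14` → val = 23
`n = val - 15` → n = 8
`val = n * 8` → val = 64
So val = 64

Answer: 64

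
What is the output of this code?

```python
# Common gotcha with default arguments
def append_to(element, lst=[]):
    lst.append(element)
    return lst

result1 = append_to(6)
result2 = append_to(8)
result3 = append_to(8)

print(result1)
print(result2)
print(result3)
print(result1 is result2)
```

Key concept: mutable default argument gotcha.
Step by step:
`result1 = append_to(6)` → result1 = [6]
`result2 = append_to(8)` → result1 = [6, 8] (same object as result2); result2 = [6, 8] (same object as result1)
`result3 = append_to(8)` → result1 = [6, 8, 8] (same object as result2, result3); result2 = [6, 8, 8] (same object as result1, result3); result3 = [6, 8, 8] (same object as result1, result2)
`print(result1)` → prints [6, 8, 8]
`print(result2)` → prints [6, 8, 8]
`print(result3)` → prints [6, 8, 8]
`print(result1 is result2)` → prints True

Answer:
[6, 8, 8]
[6, 8, 8]
[6, 8, 8]
True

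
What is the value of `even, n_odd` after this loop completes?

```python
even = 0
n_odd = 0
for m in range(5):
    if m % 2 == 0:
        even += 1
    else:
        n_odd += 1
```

Count evens and odds in range(5)
`even, n_odd` takes the values: (0, 0) → (1, 0) → (1, 1) → (2, 1) → (2, 2) → (3, 2)

Answer: 3, 2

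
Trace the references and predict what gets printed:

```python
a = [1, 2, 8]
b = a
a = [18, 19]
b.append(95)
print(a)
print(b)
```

Key concept: rebinding vs mutation: a is rebound to a new list, b still points at the original.
Step by step:
`a = [1, 2, 8]` → a = [1, 2, 8]
`b = a` → b = [1, 2, 8] (same object as a)
`a = [18, 19]` → a = [18, 19]
`b.append(95)` → b = [1, 2, 8, 95]
`print(a)` → prints [18, 19]
`print(b)` → prints [1, 2, 8, 95]

Answer:
[18, 19]
[1, 2, 8, 95]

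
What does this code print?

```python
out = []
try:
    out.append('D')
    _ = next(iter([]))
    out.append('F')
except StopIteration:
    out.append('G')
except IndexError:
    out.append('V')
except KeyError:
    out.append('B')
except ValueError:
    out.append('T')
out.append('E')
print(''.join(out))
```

Execution trace: 'D' (try body) → 'G' (except StopIteration) → 'E' (after the try/except). Output: DGE

Answer: DGE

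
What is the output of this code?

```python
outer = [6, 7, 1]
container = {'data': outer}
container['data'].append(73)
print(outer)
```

Key concept: dict holds reference to list.
Step by step:
`outer = [6, 7, 1]` → outer = [6, 7, 1]
`container = {'data': outer}` → container = {'data': [6, 7, 1]}
`container['data'].append(73)` → outer = [6, 7, 1, 73]; container = {'data': [6, 7, 1, 73]}
`print(outer)` → prints [6, 7, 1, 73]

Answer: [6, 7, 1, 73]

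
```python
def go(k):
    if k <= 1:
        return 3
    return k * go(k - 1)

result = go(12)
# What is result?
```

go(12) = 12 * 11 * 10 * 9 * 8 * 7 * 6 * 5 * 4 * 3 * 2 * 3 = 1437004800

Answer: 1437004800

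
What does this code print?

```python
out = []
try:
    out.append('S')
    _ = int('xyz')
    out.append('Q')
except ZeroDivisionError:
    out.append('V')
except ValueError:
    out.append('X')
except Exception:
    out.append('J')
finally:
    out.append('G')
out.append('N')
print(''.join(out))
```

Execution trace: 'S' (try body) → 'X' (except ValueError) → 'G' (finally) → 'N' (after the try/except). Output: SXGN

Answer: SXGN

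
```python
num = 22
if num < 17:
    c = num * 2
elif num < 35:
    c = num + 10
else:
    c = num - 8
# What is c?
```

Trace:
`num = 22` → num = 22
`if num < 17: ...` → num < 17 is False, num < 35 is True → c = 32
So c = 32

Answer: 32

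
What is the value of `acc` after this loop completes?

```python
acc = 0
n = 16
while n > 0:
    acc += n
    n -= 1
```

Sum 16 down to 1
`acc` takes the values: 0 → 16 → 31 → 45 → 58 → 70 → 81 → 91 → 100 → 108 → 115 → 121 → 126 → 130 → 133 → 135 → 136

Answer: 136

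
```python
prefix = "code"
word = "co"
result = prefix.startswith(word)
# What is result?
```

Trace:
`prefix = "code"` → prefix = 'code'
`word = "co"` → word = 'co'
`result = prefix.startswith(word)` → result = True
So result = True

Answer: True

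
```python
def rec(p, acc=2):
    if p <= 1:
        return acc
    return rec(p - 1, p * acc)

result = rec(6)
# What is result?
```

Accumulator trace (n, acc): (6, 2) -> (5, 12) -> (4, 60) -> (3, 240) -> (2, 720) -> (1, 1440) -> return 1440

Answer: 1440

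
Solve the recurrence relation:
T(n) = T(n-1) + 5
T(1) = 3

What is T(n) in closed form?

Unrolling: T(n) = T(1) + 5·(n-1) = 3 + 5(n-1) = 5n - 2.

Answer: T(n) = 5n - 2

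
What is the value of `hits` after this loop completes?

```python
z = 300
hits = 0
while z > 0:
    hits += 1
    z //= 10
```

Count digits by repeated division by 10
`hits` takes the values: 0 → 1 → 2 → 3

Answer: 3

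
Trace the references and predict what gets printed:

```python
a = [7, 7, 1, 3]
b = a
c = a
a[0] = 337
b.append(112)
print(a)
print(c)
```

Key concept: multiple aliases.
Step by step:
`a = [7, 7, 1, 3]` → a = [7, 7, 1, 3]
`b = a` → b = [7, 7, 1, 3] (same object as a)
`c = a` → c = [7, 7, 1, 3] (same object as a, b)
`a[0] = 337` → a = [337, 7, 1, 3] (same object as b, c); b = [337, 7, 1, 3] (same object as a, c); c = [337, 7, 1, 3] (same object as a, b)
`b.append(112)` → a = [337, 7, 1, 3, 112] (same object as b, c); b = [337, 7, 1, 3, 112] (same object as a, c); c = [337, 7, 1, 3, 112] (same object as a, b)
`print(a)` → prints [337, 7, 1, 3, 112]
`print(c)` → prints [337, 7, 1, 3, 112]

Answer:
[337, 7, 1, 3, 112]
[337, 7, 1, 3, 112]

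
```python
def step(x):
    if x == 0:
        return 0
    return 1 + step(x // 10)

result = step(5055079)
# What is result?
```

Count of digits of 5055079: 7

Answer: 7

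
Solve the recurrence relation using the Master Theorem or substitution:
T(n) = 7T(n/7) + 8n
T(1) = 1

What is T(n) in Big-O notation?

By Master Theorem: a=7, b=7, f(n)=8n. Since log_7(7) = 1 and f(n) = Θ(n^1), Case 2 applies. T(n) = O(n log n).

Answer: O(n log n)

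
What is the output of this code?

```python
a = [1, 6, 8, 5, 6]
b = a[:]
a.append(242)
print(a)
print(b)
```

Key concept: slice [:] creates copy.
Step by step:
`a = [1, 6, 8, 5, 6]` → a = [1, 6, 8, 5, 6]
`b = a[:]` → b = [1, 6, 8, 5, 6]
`a.append(242)` → a = [1, 6, 8, 5, 6, 242]
`print(a)` → prints [1, 6, 8, 5, 6, 242]
`print(b)` → prints [1, 6, 8, 5, 6]

Answer:
[1, 6, 8, 5, 6, 242]
[1, 6, 8, 5, 6]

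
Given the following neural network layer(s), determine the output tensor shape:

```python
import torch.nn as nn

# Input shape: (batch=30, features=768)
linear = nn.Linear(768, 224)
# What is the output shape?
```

Input: (30, 768) -> Output: (30, 224)

Answer: (30, 224)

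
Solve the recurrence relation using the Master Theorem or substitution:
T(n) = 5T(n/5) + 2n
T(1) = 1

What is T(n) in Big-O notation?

By Master Theorem: a=5, b=5, f(n)=2n. Since log_5(5) = 1 and f(n) = Θ(n^1), Case 2 applies. T(n) = O(n log n).

Answer: O(n log n)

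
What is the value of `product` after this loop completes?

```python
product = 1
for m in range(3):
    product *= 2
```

2^3 = 8
`product` takes the values: 1 → 2 → 4 → 8

Answer: 8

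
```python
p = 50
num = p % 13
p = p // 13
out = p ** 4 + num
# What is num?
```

Trace:
`p = 50` → p = 50
`num = p % 13` → num = 11
`p = p // 13` → p = 3
`out = p ** 4 + num` → out = 92
So num = 11

Answer: 11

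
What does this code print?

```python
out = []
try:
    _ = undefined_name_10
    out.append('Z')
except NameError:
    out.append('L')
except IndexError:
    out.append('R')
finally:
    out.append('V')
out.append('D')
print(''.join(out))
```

Execution trace: 'L' (except NameError) → 'V' (finally) → 'D' (after the try/except). Output: LVD

Answer: LVD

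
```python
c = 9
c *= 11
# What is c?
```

Trace:
`c = 9` → c = 9
`c *= 11` → c = 99
So c = 99

Answer: 99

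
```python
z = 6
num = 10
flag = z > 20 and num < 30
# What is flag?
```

Trace:
`z = 6` → z = 6
`num = 10` → num = 10
`flag = z > 20 and num < 30` → flag = False
So flag = False

Answer: False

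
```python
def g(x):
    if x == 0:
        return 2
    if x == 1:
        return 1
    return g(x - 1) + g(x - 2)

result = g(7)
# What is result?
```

Build up from base cases: g(0)=2, g(1)=1, g(2)=3, g(3)=4, g(4)=7, g(5)=11, g(6)=18, ..., g(7)=29

Answer: 29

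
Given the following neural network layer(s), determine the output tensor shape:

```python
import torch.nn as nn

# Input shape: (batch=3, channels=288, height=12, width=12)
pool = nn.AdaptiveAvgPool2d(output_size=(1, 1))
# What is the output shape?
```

Input: (3, 288, 12, 12) -> Output: (3, 288, 1, 1)

Answer: (3, 288, 1, 1)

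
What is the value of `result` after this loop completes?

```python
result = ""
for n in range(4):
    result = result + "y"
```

Repeat 'y' 4 times
`result` takes the values: "" → "y" → "yy" → "yyy" → "yyyy"

Answer: "yyyy"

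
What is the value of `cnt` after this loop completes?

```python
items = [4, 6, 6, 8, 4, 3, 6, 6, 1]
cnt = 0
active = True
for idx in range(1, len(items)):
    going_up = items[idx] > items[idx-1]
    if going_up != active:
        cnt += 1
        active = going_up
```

Count direction changes in [4, 6, 6, 8, 4, 3, 6, 6, 1]
`cnt` takes the values: 0 → 1 → 2 → 3 → 4 → 5

Answer: 5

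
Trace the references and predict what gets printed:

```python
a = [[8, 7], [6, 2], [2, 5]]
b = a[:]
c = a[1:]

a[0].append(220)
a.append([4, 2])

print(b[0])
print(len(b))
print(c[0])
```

Key concept: slice with nested mutation.
Step by step:
`a = [[8, 7], [6, 2], [2, 5]]` → a = [[8, 7], [6, 2], [2, 5]]
`b = a[:]` → b = [[8, 7], [6, 2], [2, 5]]
`c = a[1:]` → c = [[6, 2], [2, 5]]
`a[0].append(220)` → a = [[8, 7, 220], [6, 2], [2, 5]]; b = [[8, 7, 220], [6, 2], [2, 5]]
`a.append([4, 2])` → a = [[8, 7, 220], [6, 2], [2, 5], [4, 2]]
`print(b[0])` → prints [8, 7, 220]
`print(len(b))` → prints 3
`print(c[0])` → prints [6, 2]

Answer:
[8, 7, 220]
3
[6, 2]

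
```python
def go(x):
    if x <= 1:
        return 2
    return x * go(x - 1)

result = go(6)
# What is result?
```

go(6) = 6 * 5 * 4 * 3 * 2 * 2 = 1440

Answer: 1440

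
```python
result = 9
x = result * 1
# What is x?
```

Trace:
`result = 9` → result = 9
`x = result * 1` → x = 9
So x = 9

Answer: 9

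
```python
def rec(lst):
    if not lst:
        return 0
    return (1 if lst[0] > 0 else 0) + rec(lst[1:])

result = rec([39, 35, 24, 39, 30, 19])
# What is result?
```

Count of positive elements in [39, 35, 24, 39, 30, 19] = 6

Answer: 6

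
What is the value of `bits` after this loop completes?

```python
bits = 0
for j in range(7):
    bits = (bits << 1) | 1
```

Build 7 consecutive 1-bits: 0b1111111
`bits` takes the values: 0 → 1 → 3 → 7 → 15 → 31 → 63 → 127

Answer: 127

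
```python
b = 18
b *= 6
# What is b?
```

Trace:
`b = 18` → b = 18
`b *= 6` → b = 108
So b = 108

Answer: 108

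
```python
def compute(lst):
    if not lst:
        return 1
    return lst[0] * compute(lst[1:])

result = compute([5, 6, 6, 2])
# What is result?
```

Product over [5, 6, 6, 2] = 5 * 6 * 6 * 2 = 360

Answer: 360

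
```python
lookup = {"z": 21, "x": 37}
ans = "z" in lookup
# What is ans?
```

Trace:
`lookup = {"z": 21, "x": 37}` → lookup = {'z': 21, 'x': 37}
`ans = "z" in lookup` → ans = True
So ans = True

Answer: True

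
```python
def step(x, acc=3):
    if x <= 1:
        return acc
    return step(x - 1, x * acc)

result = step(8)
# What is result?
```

Accumulator trace (n, acc): (8, 3) -> (7, 24) -> (6, 168) -> (5, 1008) -> (4, 5040) -> (3, 20160) -> (2, 60480) -> (1, 120960) -> return 120960

Answer: 120960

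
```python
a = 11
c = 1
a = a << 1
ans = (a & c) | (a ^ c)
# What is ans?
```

Trace:
`a = 11` → a = 11
`c = 1` → c = 1
`a = a << 1` → a = 22
`ans = (a & c) | (a ^ c)` → ans = 23
So ans = 23

Answer: 23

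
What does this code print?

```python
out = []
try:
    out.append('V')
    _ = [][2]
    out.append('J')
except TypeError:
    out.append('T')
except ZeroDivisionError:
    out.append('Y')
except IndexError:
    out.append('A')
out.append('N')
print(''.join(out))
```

Execution trace: 'V' (try body) → 'A' (except IndexError) → 'N' (after the try/except). Output: VAN

Answer: VAN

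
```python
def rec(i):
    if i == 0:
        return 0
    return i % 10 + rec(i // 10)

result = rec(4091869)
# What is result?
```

Sum of digits of 4091869: 9 + 6 + 8 + 1 + 9 + 0 + 4 = 37

Answer: 37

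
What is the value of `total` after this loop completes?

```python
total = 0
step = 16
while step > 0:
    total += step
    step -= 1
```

Sum 16 down to 1
`total` takes the values: 0 → 16 → 31 → 45 → 58 → 70 → 81 → 91 → 100 → 108 → 115 → 121 → 126 → 130 → 133 → 135 → 136

Answer: 136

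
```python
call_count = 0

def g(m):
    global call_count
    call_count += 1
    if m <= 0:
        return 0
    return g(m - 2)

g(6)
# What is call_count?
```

Linear recursion stepping by 2: 4 calls from m=6 down to ≤0.

Answer: 4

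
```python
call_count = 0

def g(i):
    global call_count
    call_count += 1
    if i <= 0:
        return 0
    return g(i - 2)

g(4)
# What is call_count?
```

Linear recursion stepping by 2: 3 calls from i=4 down to ≤0.

Answer: 3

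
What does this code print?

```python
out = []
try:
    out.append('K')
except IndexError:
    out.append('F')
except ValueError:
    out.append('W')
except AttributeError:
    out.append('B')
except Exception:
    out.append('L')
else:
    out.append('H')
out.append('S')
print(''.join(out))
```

Execution trace: 'K' (try body, no exception) → 'H' (else) → 'S' (after the try/except). Output: KHS

Answer: KHS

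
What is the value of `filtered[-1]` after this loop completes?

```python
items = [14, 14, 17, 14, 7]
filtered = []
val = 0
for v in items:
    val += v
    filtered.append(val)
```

Cumulative sum ends at 66
`filtered` takes the values: [] → [14] → [14, 28] → [14, 28, 45] → [14, 28, 45, 59] → [14, 28, 45, 59, 66]
So `filtered[-1]` = 66

Answer: 66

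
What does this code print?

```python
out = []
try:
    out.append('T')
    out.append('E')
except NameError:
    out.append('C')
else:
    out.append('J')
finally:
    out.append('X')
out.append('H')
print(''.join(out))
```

Execution trace: 'T' (try body) → 'E' (try body, no exception) → 'J' (else) → 'X' (finally) → 'H' (after the try/except). Output: TEJXH

Answer: TEJXH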